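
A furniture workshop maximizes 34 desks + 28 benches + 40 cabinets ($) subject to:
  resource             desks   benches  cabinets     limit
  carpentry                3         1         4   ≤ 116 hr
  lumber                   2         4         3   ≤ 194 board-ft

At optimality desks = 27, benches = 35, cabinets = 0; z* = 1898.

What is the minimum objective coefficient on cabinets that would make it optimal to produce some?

47

At the optimum: carpentry uses 116 of 116 (binding); lumber uses 194 of 194 (binding).
The binding rows give the dual system: 3·y_carpentry + 2·y_lumber = 34 and 1·y_carpentry + 4·y_lumber = 28.
This yields shadow prices y_carpentry = 8, y_lumber = 5.
cabinets enters the basis when its profit ≥ yᵀa₃ = 8·4 + 5·3 = 47.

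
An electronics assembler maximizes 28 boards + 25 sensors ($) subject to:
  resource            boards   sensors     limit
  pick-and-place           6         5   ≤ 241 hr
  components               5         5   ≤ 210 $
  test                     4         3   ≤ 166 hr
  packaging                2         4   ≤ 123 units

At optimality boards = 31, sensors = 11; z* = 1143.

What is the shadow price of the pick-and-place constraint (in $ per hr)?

3

At the optimum: pick-and-place uses 241 of 241 (binding); components uses 210 of 210 (binding); test uses 157 of 166 (slack = 9); packaging uses 106 of 123 (slack = 17).
By complementary slackness, y = 0 for the non-binding constraints.
Dual feasibility on the basic columns requires 6·y_pick-and-place + 5·y_components = 28, 5·y_pick-and-place + 5·y_components = 25.
Solving: y_pick-and-place = 3, y_components = 2.
Shadow price of pick-and-place = 3.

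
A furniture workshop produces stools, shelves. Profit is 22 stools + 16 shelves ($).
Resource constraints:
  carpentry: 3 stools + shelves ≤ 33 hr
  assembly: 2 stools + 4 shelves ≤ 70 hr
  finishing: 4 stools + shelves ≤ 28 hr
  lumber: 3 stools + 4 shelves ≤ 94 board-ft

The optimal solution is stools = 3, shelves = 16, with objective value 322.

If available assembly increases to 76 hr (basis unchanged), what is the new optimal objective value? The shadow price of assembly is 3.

Δb = 6, so new z* = 322 + (3)·(6) = 322 + 18 = 340.

340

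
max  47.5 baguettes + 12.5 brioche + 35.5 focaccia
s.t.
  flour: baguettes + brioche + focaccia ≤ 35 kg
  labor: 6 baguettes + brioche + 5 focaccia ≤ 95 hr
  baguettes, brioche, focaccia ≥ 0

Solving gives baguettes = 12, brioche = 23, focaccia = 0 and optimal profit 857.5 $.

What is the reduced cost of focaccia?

-5

Check each constraint at x*: flour 35/35 (tight); labor 95/95 (tight).
From A_Bᵀ y = c: 1·y_flour + 6·y_labor = 47.5; 1·y_flour + 1·y_labor = 12.5.
→ y_flour = 5.5 and y_labor = 7.
Reduced cost of focaccia: c₃ − yᵀa₃ = 35.5 − (5.5·1 + 7·5) = 35.5 − 40.5 = -5.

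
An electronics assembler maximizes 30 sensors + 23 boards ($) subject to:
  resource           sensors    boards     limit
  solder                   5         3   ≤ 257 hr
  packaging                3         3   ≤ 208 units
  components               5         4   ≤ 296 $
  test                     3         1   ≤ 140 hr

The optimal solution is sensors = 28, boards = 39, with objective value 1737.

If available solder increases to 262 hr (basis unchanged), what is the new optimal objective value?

Binding: solder and components. Non-binding: packaging (7 unused), test (17 unused).
Since packaging, test are not tight, their duals are 0.
The binding rows give the dual system: 5·y_solder + 5·y_components = 30 and 3·y_solder + 4·y_components = 23.
Solving: y_solder = 1, y_components = 5.
Δz = y_solder·Δb = 1 × (5) = 5, so new z* = 1737 + 5 = 1742.

1742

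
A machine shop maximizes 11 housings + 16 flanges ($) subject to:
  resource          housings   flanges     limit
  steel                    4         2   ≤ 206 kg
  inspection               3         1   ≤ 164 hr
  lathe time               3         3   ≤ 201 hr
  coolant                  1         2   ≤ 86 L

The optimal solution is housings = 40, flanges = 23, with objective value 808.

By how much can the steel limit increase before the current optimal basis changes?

Binding constraints: steel, coolant. The basis is B = [[4,2],[1,2]] with det 6.
Per unit increase in steel, x* moves by d = (0.3333, -0.1667).
The basis stays optimal until lathe time becomes binding; allowable increase = 24 kg.

24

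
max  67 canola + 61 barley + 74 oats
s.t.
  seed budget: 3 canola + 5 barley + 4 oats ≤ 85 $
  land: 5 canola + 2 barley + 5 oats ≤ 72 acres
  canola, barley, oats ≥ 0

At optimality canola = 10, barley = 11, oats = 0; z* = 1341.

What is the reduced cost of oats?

At the optimum: seed budget uses 85 of 85 (binding); land uses 72 of 72 (binding).
From A_Bᵀ y = c: 3·y_seed budget + 5·y_land = 67; 5·y_seed budget + 2·y_land = 61.
Solving: y_seed budget = 9, y_land = 8.
Reduced cost of oats: c₃ − yᵀa₃ = 74 − (9·4 + 8·5) = 74 − 76 = -2.

-2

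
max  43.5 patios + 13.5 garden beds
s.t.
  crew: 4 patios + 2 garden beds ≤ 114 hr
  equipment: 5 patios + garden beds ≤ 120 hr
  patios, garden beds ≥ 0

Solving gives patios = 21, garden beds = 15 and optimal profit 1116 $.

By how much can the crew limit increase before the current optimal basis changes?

126

Binding constraints: crew, equipment. The basis is B = [[4,2],[5,1]] with det -6.
Per unit increase in crew, x* moves by d = (-0.1667, 0.8333).
The basis stays optimal until patios reaches 0; allowable increase = 126 hr.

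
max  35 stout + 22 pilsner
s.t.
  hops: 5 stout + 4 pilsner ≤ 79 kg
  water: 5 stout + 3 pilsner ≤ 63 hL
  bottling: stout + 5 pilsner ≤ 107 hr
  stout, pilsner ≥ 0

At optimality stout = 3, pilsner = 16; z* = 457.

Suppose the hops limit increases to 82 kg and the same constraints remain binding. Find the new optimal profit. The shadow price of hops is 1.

460

Δb = 3, so new z* = 457 + (1)·(3) = 457 + 3 = 460.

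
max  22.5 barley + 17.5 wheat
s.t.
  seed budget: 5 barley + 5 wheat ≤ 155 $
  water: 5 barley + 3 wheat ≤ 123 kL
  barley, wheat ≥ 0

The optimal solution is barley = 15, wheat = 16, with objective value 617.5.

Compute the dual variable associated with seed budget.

At the optimum: seed budget uses 155 of 155 (binding); water uses 123 of 123 (binding).
The binding rows give the dual system: 5·y_seed budget + 5·y_water = 22.5 and 5·y_seed budget + 3·y_water = 17.5.
This yields shadow prices y_seed budget = 2, y_water = 2.5.
Shadow price of seed budget = 2.

2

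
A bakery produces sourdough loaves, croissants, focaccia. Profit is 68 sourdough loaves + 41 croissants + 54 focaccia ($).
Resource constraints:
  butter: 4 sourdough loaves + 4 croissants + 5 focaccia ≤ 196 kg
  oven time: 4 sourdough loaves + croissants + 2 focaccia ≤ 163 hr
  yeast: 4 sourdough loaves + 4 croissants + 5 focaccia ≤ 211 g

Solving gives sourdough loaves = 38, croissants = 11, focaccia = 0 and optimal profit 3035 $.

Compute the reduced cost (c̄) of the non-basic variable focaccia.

-4

At the optimum: butter uses 196 of 196 (binding); oven time uses 163 of 163 (binding); yeast uses 196 of 211 (slack = 15).
Slack constraints have shadow price 0 (complementary slackness).
Dual feasibility on the basic columns requires 4·y_butter + 4·y_oven time = 68, 4·y_butter + 1·y_oven time = 41.
Solving: y_butter = 8, y_oven time = 9.
Reduced cost of focaccia: c₃ − yᵀa₃ = 54 − (8·5 + 9·2) = 54 − 58 = -4.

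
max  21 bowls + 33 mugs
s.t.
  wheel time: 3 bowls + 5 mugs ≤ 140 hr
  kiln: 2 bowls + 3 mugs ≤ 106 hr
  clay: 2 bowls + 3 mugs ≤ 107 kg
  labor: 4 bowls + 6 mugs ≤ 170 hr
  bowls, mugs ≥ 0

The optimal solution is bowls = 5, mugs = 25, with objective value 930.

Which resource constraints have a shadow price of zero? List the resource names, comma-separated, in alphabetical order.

clay, kiln

wheel time: 140/140 (binding)
kiln: 85/106 (slack 21)
clay: 85/107 (slack 22)
labor: 170/170 (binding)
By complementary slackness, a constraint with positive slack has shadow price 0 → clay, kiln.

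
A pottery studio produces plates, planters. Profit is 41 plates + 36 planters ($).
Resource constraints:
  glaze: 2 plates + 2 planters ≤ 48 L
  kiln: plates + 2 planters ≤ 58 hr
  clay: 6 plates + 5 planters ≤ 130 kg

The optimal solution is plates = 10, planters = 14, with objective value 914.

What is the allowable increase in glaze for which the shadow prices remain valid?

4

Binding constraints: glaze, clay. The basis is B = [[2,2],[6,5]] with det -2.
Per unit increase in glaze, x* moves by d = (-2.5, 3).
The basis stays optimal until plates reaches 0; allowable increase = 4 L.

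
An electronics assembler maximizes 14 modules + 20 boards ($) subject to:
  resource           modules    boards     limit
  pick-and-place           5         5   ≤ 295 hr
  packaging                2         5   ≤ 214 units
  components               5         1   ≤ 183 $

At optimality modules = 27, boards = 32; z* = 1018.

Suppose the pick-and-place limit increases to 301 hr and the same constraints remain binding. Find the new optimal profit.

1030

Check each constraint at x*: pick-and-place 295/295 (tight); packaging 214/214 (tight); components 167/183 (slack 16).
Since components is not tight, its dual is 0.
The binding rows give the dual system: 5·y_pick-and-place + 2·y_packaging = 14 and 5·y_pick-and-place + 5·y_packaging = 20.
Solving: y_pick-and-place = 2, y_packaging = 2.
Δz = y_pick-and-place·Δb = 2 × (6) = 12, so new z* = 1018 + 12 = 1030.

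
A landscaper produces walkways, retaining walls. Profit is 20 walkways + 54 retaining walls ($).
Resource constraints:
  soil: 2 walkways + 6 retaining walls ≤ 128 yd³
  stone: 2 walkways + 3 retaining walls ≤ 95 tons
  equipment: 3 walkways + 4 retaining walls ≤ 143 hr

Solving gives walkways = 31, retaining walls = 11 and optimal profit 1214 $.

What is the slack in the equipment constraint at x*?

equipment used = 3·31 + 4·11 = 137; slack = 143 − 137 = 6.

6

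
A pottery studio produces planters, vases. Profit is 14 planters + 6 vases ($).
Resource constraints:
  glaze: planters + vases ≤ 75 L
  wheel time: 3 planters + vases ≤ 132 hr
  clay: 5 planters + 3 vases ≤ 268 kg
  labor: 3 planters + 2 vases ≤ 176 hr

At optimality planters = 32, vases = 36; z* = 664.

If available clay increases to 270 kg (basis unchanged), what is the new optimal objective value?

666

Binding: wheel time and clay. Non-binding: glaze (7 unused), labor (8 unused).
By complementary slackness, y = 0 for the non-binding constraints.
Dual feasibility on the basic columns requires 3·y_wheel time + 5·y_clay = 14, 1·y_wheel time + 3·y_clay = 6.
This yields shadow prices y_wheel time = 3, y_clay = 1.
Δz = y_clay·Δb = 1 × (2) = 2, so new z* = 664 + 2 = 666.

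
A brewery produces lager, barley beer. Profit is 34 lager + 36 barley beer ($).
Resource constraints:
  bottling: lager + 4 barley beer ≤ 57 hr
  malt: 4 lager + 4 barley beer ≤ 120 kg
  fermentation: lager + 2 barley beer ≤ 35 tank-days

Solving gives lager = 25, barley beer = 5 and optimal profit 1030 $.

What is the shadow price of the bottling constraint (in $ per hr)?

0

Binding: malt and fermentation. Non-binding: bottling (12 unused).
Slack constraints have shadow price 0 (complementary slackness).
Dual feasibility on the basic columns requires 4·y_malt + 1·y_fermentation = 34, 4·y_malt + 2·y_fermentation = 36.
→ y_malt = 8 and y_fermentation = 2.
Shadow price of bottling = 0.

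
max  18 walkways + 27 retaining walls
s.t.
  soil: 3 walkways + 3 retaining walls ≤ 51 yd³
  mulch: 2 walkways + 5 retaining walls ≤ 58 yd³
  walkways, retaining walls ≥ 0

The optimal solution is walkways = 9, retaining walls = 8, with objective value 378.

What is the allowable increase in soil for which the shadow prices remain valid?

36

Binding constraints: soil, mulch. The basis is B = [[3,3],[2,5]] with det 9.
Per unit increase in soil, x* moves by d = (0.5556, -0.2222).
The basis stays optimal until retaining walls reaches 0; allowable increase = 36 yd³.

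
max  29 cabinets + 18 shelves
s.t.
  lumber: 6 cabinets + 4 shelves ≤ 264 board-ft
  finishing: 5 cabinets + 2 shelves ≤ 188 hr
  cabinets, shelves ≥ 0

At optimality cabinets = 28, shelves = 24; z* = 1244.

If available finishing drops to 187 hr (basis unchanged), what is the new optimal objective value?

Both lumber and finishing are binding at x*.
Dual feasibility on the basic columns requires 6·y_lumber + 5·y_finishing = 29, 4·y_lumber + 2·y_finishing = 18.
Solving: y_lumber = 4, y_finishing = 1.
Δz = y_finishing·Δb = 1 × (-1) = -1, so new z* = 1244 − 1 = 1243.

1243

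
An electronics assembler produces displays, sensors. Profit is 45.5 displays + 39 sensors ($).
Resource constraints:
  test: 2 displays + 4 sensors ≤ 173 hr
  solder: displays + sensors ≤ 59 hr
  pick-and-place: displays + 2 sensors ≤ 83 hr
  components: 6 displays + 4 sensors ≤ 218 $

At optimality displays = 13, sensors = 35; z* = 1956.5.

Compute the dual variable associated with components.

At the optimum: test uses 166 of 173 (slack = 7); solder uses 48 of 59 (slack = 11); pick-and-place uses 83 of 83 (binding); components uses 218 of 218 (binding).
By complementary slackness, y = 0 for the non-binding constraints.
The binding rows give the dual system: 1·y_pick-and-place + 6·y_components = 45.5 and 2·y_pick-and-place + 4·y_components = 39.
Solving: y_pick-and-place = 6.5, y_components = 6.5.
Shadow price of components = 6.5.

6.5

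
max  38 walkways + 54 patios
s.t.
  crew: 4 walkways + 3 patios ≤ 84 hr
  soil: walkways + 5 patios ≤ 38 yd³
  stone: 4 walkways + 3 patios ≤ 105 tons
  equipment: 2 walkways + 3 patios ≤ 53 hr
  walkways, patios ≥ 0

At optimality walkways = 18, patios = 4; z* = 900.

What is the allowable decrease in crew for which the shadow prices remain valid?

Binding constraints: crew, soil. The basis is B = [[4,3],[1,5]] with det 17.
Per unit decrease in crew, x* moves by d = (-0.2941, 0.0588).
The basis stays optimal until walkways reaches 0; allowable decrease = 61.2 hr.

61.2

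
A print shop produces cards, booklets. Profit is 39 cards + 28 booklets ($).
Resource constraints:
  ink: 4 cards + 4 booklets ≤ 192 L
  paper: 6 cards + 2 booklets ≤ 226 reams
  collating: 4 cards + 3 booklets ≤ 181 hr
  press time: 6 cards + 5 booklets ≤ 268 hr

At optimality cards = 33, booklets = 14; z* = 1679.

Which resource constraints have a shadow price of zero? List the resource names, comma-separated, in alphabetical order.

ink: 188/192 (slack 4)
paper: 226/226 (binding)
collating: 174/181 (slack 7)
press time: 268/268 (binding)
By complementary slackness, a constraint with positive slack has shadow price 0 → collating, ink.

collating, ink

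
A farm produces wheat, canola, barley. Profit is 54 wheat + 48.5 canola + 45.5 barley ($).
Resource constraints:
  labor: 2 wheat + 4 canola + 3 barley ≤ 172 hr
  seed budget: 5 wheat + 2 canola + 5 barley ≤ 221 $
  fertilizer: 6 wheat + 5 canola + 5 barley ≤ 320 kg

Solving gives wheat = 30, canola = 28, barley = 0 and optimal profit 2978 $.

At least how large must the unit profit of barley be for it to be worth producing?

Binding: labor and fertilizer. Non-binding: seed budget (15 unused).
Slack constraints have shadow price 0 (complementary slackness).
Dual feasibility on the basic columns requires 2·y_labor + 6·y_fertilizer = 54, 4·y_labor + 5·y_fertilizer = 48.5.
→ y_labor = 1.5 and y_fertilizer = 8.5.
barley enters the basis when its profit ≥ yᵀa₃ = 1.5·3 + 8.5·5 = 47.

47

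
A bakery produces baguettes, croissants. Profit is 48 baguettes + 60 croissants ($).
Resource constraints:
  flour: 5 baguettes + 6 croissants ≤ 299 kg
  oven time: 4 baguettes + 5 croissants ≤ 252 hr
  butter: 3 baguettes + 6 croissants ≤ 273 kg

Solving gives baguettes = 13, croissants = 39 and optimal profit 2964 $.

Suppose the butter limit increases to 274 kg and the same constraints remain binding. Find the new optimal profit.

2965

Check each constraint at x*: flour 299/299 (tight); oven time 247/252 (slack 5); butter 273/273 (tight).
Slack constraints have shadow price 0 (complementary slackness).
From A_Bᵀ y = c: 5·y_flour + 3·y_butter = 48; 6·y_flour + 6·y_butter = 60.
This yields shadow prices y_flour = 9, y_butter = 1.
Δz = y_butter·Δb = 1 × (1) = 1, so new z* = 2964 + 1 = 2965.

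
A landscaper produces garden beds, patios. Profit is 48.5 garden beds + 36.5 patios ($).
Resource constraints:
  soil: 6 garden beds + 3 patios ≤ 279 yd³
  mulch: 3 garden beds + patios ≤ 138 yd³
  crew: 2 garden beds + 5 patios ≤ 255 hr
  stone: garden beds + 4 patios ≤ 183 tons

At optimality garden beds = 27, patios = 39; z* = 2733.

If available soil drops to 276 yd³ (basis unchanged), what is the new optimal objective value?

2710.5

Binding: soil and stone. Non-binding: mulch (18 unused), crew (6 unused).
Since mulch, crew are not tight, their duals are 0.
From A_Bᵀ y = c: 6·y_soil + 1·y_stone = 48.5; 3·y_soil + 4·y_stone = 36.5.
Solving: y_soil = 7.5, y_stone = 3.5.
Δz = y_soil·Δb = 7.5 × (-3) = -22.5, so new z* = 2733 − 22.5 = 2710.5.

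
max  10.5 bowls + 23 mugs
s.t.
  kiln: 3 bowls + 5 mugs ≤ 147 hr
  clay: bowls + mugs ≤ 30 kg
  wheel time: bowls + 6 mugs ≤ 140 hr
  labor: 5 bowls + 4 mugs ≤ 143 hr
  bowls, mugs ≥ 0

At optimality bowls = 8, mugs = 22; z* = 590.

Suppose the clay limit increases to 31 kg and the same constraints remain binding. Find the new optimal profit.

598

At the optimum: kiln uses 134 of 147 (slack = 13); clay uses 30 of 30 (binding); wheel time uses 140 of 140 (binding); labor uses 128 of 143 (slack = 15).
By complementary slackness, y = 0 for the non-binding constraints.
Dual feasibility on the basic columns requires 1·y_clay + 1·y_wheel time = 10.5, 1·y_clay + 6·y_wheel time = 23.
Solving: y_clay = 8, y_wheel time = 2.5.
Δz = y_clay·Δb = 8 × (1) = 8, so new z* = 590 + 8 = 598.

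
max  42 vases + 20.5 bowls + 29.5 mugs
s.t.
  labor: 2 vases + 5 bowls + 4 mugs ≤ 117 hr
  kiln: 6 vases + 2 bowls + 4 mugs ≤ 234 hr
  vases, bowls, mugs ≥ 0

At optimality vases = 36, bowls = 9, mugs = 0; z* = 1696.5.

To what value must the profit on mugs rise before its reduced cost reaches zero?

Check each constraint at x*: labor 117/117 (tight); kiln 234/234 (tight).
Dual feasibility on the basic columns requires 2·y_labor + 6·y_kiln = 42, 5·y_labor + 2·y_kiln = 20.5.
Solving: y_labor = 1.5, y_kiln = 6.5.
mugs enters the basis when its profit ≥ yᵀa₃ = 1.5·4 + 6.5·4 = 32.

32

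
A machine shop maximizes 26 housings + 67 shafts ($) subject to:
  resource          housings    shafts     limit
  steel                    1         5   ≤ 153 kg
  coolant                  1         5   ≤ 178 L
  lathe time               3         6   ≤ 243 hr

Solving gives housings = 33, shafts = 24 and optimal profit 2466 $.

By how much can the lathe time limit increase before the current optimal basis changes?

216

Binding constraints: steel, lathe time. The basis is B = [[1,5],[3,6]] with det -9.
Per unit increase in lathe time, x* moves by d = (0.5556, -0.1111).
The basis stays optimal until shafts reaches 0; allowable increase = 216 hr.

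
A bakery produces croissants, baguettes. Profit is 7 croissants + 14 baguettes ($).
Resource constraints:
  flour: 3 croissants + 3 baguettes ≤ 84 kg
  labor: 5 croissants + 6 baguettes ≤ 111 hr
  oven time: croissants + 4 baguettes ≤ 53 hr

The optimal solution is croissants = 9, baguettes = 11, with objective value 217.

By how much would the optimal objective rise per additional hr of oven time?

Binding: labor and oven time. Non-binding: flour (24 unused).
By complementary slackness, y = 0 for the non-binding constraint.
The binding rows give the dual system: 5·y_labor + 1·y_oven time = 7 and 6·y_labor + 4·y_oven time = 14.
→ y_labor = 1 and y_oven time = 2.
Shadow price of oven time = 2.

2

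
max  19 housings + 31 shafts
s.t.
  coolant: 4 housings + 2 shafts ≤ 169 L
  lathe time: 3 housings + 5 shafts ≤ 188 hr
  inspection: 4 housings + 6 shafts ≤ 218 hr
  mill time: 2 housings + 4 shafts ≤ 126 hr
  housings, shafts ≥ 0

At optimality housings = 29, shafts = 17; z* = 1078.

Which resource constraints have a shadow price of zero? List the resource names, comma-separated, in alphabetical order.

coolant, lathe time

coolant: 150/169 (slack 19)
lathe time: 172/188 (slack 16)
inspection: 218/218 (binding)
mill time: 126/126 (binding)
By complementary slackness, a constraint with positive slack has shadow price 0 → coolant, lathe time.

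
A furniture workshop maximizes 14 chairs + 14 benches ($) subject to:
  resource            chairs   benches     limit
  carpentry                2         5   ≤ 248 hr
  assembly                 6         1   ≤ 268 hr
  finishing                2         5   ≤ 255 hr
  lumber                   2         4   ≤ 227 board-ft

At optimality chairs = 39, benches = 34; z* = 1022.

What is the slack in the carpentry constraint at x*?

carpentry used = 2·39 + 5·34 = 248; slack = 248 − 248 = 0.

0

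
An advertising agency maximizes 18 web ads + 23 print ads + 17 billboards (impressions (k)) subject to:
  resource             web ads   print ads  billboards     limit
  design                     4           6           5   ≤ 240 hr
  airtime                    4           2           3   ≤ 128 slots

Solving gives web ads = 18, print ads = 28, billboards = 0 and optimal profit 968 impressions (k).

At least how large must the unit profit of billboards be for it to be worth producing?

Check each constraint at x*: design 240/240 (tight); airtime 128/128 (tight).
The binding rows give the dual system: 4·y_design + 4·y_airtime = 18 and 6·y_design + 2·y_airtime = 23.
→ y_design = 3.5 and y_airtime = 1.
billboards enters the basis when its profit ≥ yᵀa₃ = 3.5·5 + 1·3 = 20.5.

20.5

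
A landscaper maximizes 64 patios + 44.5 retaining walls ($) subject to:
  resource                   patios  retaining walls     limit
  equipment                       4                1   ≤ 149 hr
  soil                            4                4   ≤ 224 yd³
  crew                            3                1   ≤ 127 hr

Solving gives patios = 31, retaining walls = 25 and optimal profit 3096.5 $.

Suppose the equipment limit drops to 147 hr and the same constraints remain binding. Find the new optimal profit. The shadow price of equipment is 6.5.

3083.5

Δb = -2, so new z* = 3096.5 + (6.5)·(-2) = 3096.5 − 13 = 3083.5.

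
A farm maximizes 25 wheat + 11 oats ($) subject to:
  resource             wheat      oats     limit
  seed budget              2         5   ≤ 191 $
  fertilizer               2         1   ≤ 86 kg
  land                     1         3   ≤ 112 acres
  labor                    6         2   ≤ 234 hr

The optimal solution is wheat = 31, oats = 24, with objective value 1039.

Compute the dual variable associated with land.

0

Check each constraint at x*: seed budget 182/191 (slack 9); fertilizer 86/86 (tight); land 103/112 (slack 9); labor 234/234 (tight).
By complementary slackness, y = 0 for the non-binding constraints.
Dual feasibility on the basic columns requires 2·y_fertilizer + 6·y_labor = 25, 1·y_fertilizer + 2·y_labor = 11.
→ y_fertilizer = 8 and y_labor = 1.5.
Shadow price of land = 0.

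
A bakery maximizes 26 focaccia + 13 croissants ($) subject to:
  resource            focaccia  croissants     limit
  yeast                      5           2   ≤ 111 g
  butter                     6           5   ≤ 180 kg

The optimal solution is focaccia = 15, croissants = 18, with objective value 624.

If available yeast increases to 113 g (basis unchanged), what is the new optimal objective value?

632

Check each constraint at x*: yeast 111/111 (tight); butter 180/180 (tight).
The binding rows give the dual system: 5·y_yeast + 6·y_butter = 26 and 2·y_yeast + 5·y_butter = 13.
→ y_yeast = 4 and y_butter = 1.
Δz = y_yeast·Δb = 4 × (2) = 8, so new z* = 624 + 8 = 632.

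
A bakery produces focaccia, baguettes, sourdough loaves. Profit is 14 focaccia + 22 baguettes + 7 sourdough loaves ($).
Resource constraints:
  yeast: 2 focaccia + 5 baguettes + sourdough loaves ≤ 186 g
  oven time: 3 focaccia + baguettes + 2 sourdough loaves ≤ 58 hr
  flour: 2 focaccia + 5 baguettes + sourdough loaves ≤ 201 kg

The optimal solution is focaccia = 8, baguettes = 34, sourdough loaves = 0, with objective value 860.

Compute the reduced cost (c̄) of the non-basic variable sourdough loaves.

-1

Binding: yeast and oven time. Non-binding: flour (15 unused).
Since flour is not tight, its dual is 0.
The binding rows give the dual system: 2·y_yeast + 3·y_oven time = 14 and 5·y_yeast + 1·y_oven time = 22.
Solving: y_yeast = 4, y_oven time = 2.
Reduced cost of sourdough loaves: c₃ − yᵀa₃ = 7 − (4·1 + 2·2) = 7 − 8 = -1.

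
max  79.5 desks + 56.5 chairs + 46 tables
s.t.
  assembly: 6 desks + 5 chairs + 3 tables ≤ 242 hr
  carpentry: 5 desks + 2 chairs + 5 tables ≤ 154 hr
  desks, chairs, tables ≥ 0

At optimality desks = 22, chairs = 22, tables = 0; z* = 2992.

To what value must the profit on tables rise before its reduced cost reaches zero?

Check each constraint at x*: assembly 242/242 (tight); carpentry 154/154 (tight).
The binding rows give the dual system: 6·y_assembly + 5·y_carpentry = 79.5 and 5·y_assembly + 2·y_carpentry = 56.5.
This yields shadow prices y_assembly = 9.5, y_carpentry = 4.5.
tables enters the basis when its profit ≥ yᵀa₃ = 9.5·3 + 4.5·5 = 51.

51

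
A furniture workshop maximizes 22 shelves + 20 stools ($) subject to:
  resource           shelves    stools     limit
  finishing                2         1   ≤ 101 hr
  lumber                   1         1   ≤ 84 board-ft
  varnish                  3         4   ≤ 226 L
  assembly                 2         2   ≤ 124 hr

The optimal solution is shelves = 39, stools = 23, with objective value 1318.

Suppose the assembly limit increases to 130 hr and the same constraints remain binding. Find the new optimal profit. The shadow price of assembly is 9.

1372

Δb = 6, so new z* = 1318 + (9)·(6) = 1318 + 54 = 1372.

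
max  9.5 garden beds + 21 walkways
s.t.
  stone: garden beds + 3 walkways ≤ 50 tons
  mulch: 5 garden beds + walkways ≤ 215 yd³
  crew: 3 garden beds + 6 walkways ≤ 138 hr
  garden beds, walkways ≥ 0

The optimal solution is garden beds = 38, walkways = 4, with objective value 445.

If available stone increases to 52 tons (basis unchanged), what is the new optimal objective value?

At the optimum: stone uses 50 of 50 (binding); mulch uses 194 of 215 (slack = 21); crew uses 138 of 138 (binding).
By complementary slackness, y = 0 for the non-binding constraint.
From A_Bᵀ y = c: 1·y_stone + 3·y_crew = 9.5; 3·y_stone + 6·y_crew = 21.
→ y_stone = 2 and y_crew = 2.5.
Δz = y_stone·Δb = 2 × (2) = 4, so new z* = 445 + 4 = 449.

449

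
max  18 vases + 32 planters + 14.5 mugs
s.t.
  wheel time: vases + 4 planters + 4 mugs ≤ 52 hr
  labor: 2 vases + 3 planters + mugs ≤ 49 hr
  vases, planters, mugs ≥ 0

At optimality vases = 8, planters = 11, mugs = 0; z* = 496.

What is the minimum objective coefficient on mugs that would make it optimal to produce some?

Both wheel time and labor are binding at x*.
The binding rows give the dual system: 1·y_wheel time + 2·y_labor = 18 and 4·y_wheel time + 3·y_labor = 32.
Solving: y_wheel time = 2, y_labor = 8.
mugs enters the basis when its profit ≥ yᵀa₃ = 2·4 + 8·1 = 16.

16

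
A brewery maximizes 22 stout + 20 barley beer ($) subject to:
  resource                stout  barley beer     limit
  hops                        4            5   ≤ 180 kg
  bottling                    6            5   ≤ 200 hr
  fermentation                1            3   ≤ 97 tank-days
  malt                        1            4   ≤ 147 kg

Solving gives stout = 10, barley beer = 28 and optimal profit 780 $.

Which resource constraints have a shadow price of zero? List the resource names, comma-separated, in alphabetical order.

hops: 180/180 (binding)
bottling: 200/200 (binding)
fermentation: 94/97 (slack 3)
malt: 122/147 (slack 25)
By complementary slackness, a constraint with positive slack has shadow price 0 → fermentation, malt.

fermentation, malt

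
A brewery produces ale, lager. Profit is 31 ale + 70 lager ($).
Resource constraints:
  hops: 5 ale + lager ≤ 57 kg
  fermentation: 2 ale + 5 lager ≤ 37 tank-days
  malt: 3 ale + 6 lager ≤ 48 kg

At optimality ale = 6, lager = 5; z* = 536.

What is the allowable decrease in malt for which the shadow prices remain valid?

3.6

Binding constraints: fermentation, malt. The basis is B = [[2,5],[3,6]] with det -3.
Per unit decrease in malt, x* moves by d = (-1.6667, 0.6667).
The basis stays optimal until ale reaches 0; allowable decrease = 3.6 kg.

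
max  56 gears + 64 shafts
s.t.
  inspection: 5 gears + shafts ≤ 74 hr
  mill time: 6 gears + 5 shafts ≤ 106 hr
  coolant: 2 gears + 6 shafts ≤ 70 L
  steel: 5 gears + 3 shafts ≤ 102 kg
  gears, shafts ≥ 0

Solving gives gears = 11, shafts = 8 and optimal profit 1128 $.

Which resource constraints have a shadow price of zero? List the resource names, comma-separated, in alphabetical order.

inspection, steel

inspection: 63/74 (slack 11)
mill time: 106/106 (binding)
coolant: 70/70 (binding)
steel: 79/102 (slack 23)
By complementary slackness, a constraint with positive slack has shadow price 0 → inspection, steel.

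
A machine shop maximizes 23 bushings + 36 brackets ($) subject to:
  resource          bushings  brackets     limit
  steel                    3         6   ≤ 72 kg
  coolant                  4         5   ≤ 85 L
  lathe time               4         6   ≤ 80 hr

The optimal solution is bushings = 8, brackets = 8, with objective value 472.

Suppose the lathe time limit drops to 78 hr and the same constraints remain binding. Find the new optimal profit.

462

Binding: steel and lathe time. Non-binding: coolant (13 unused).
Slack constraints have shadow price 0 (complementary slackness).
From A_Bᵀ y = c: 3·y_steel + 4·y_lathe time = 23; 6·y_steel + 6·y_lathe time = 36.
This yields shadow prices y_steel = 1, y_lathe time = 5.
Δz = y_lathe time·Δb = 5 × (-2) = -10, so new z* = 472 − 10 = 462.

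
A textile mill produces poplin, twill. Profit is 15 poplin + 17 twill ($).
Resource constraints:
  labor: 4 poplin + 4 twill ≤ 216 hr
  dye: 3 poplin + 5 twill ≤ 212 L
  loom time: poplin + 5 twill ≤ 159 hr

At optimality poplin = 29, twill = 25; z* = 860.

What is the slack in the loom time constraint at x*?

5

loom time used = 1·29 + 5·25 = 154; slack = 159 − 154 = 5.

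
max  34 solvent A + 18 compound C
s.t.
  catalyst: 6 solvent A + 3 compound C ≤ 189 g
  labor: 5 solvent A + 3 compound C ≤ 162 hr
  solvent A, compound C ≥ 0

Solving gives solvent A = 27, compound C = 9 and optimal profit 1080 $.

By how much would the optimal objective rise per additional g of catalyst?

Both catalyst and labor are binding at x*.
From A_Bᵀ y = c: 6·y_catalyst + 5·y_labor = 34; 3·y_catalyst + 3·y_labor = 18.
This yields shadow prices y_catalyst = 4, y_labor = 2.
Shadow price of catalyst = 4.

4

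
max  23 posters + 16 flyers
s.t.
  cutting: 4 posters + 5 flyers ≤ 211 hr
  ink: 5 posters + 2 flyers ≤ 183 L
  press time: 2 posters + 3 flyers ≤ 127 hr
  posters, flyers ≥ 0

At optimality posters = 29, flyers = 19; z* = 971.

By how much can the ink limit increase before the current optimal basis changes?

80.75

Binding constraints: cutting, ink. The basis is B = [[4,5],[5,2]] with det -17.
Per unit increase in ink, x* moves by d = (0.2941, -0.2353).
The basis stays optimal until flyers reaches 0; allowable increase = 80.75 L.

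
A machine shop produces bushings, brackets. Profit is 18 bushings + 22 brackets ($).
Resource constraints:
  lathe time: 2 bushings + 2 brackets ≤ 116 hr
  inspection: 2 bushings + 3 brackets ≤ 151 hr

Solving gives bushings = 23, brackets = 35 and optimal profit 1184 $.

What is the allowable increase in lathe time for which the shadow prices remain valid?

Binding constraints: lathe time, inspection. The basis is B = [[2,2],[2,3]] with det 2.
Per unit increase in lathe time, x* moves by d = (1.5, -1).
The basis stays optimal until brackets reaches 0; allowable increase = 35 hr.

35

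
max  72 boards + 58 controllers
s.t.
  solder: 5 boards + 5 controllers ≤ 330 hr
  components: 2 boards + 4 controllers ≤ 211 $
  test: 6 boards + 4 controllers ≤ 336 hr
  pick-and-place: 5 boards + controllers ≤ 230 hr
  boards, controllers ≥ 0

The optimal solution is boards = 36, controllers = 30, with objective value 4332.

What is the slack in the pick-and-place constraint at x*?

pick-and-place used = 5·36 + 1·30 = 210; slack = 230 − 210 = 20.

20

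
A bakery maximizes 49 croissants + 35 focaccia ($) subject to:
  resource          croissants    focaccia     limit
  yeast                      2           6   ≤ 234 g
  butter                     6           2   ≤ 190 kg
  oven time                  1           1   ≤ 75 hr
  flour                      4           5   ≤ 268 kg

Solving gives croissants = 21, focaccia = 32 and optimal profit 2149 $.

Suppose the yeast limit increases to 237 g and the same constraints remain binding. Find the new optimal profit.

2159.5

Binding: yeast and butter. Non-binding: oven time (22 unused), flour (24 unused).
Slack constraints have shadow price 0 (complementary slackness).
From A_Bᵀ y = c: 2·y_yeast + 6·y_butter = 49; 6·y_yeast + 2·y_butter = 35.
This yields shadow prices y_yeast = 3.5, y_butter = 7.
Δz = y_yeast·Δb = 3.5 × (3) = 10.5, so new z* = 2149 + 10.5 = 2159.5.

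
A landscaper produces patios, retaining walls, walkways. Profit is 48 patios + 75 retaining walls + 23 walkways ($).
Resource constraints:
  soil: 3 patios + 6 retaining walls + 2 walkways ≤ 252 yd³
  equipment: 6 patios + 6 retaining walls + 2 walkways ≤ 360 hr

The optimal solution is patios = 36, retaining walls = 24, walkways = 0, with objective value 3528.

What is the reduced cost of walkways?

-2

At the optimum: soil uses 252 of 252 (binding); equipment uses 360 of 360 (binding).
The binding rows give the dual system: 3·y_soil + 6·y_equipment = 48 and 6·y_soil + 6·y_equipment = 75.
This yields shadow prices y_soil = 9, y_equipment = 3.5.
Reduced cost of walkways: c₃ − yᵀa₃ = 23 − (9·2 + 3.5·2) = 23 − 25 = -2.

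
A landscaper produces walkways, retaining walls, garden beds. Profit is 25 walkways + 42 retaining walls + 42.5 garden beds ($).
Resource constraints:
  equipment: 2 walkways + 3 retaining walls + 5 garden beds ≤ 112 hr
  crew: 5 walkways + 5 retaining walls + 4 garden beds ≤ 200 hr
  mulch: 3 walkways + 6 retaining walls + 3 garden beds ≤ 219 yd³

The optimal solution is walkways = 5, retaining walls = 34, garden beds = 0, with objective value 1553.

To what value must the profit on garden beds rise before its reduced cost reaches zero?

At the optimum: equipment uses 112 of 112 (binding); crew uses 195 of 200 (slack = 5); mulch uses 219 of 219 (binding).
Slack constraints have shadow price 0 (complementary slackness).
The binding rows give the dual system: 2·y_equipment + 3·y_mulch = 25 and 3·y_equipment + 6·y_mulch = 42.
Solving: y_equipment = 8, y_mulch = 3.
garden beds enters the basis when its profit ≥ yᵀa₃ = 8·5 + 3·3 = 49.

49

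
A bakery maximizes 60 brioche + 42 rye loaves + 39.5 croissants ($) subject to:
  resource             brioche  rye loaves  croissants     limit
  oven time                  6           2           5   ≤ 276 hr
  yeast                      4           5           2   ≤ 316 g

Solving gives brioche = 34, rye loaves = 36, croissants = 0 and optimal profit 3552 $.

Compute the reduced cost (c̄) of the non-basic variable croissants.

Both oven time and yeast are binding at x*.
From A_Bᵀ y = c: 6·y_oven time + 4·y_yeast = 60; 2·y_oven time + 5·y_yeast = 42.
This yields shadow prices y_oven time = 6, y_yeast = 6.
Reduced cost of croissants: c₃ − yᵀa₃ = 39.5 − (6·5 + 6·2) = 39.5 − 42 = -2.5.

-2.5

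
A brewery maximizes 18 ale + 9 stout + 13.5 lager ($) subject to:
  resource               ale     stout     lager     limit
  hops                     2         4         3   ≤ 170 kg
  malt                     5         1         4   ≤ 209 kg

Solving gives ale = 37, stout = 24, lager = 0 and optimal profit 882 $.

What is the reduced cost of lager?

-3

Check each constraint at x*: hops 170/170 (tight); malt 209/209 (tight).
From A_Bᵀ y = c: 2·y_hops + 5·y_malt = 18; 4·y_hops + 1·y_malt = 9.
→ y_hops = 1.5 and y_malt = 3.
Reduced cost of lager: c₃ − yᵀa₃ = 13.5 − (1.5·3 + 3·4) = 13.5 − 16.5 = -3.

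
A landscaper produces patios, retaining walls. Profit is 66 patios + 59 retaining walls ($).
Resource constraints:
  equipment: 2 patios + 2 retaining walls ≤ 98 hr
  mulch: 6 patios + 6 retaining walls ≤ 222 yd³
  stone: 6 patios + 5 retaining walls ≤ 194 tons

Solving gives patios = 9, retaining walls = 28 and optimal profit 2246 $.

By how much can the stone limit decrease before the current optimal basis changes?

9

Binding constraints: mulch, stone. The basis is B = [[6,6],[6,5]] with det -6.
Per unit decrease in stone, x* moves by d = (-1, 1).
The basis stays optimal until patios reaches 0; allowable decrease = 9 tons.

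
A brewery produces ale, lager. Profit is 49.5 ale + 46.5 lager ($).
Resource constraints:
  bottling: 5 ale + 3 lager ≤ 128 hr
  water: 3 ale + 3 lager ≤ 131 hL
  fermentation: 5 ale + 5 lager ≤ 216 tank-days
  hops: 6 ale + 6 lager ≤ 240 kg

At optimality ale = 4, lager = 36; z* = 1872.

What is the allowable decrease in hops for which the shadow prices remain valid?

86.4

Binding constraints: bottling, hops. The basis is B = [[5,3],[6,6]] with det 12.
Per unit decrease in hops, x* moves by d = (0.25, -0.4167).
The basis stays optimal until lager reaches 0; allowable decrease = 86.4 kg.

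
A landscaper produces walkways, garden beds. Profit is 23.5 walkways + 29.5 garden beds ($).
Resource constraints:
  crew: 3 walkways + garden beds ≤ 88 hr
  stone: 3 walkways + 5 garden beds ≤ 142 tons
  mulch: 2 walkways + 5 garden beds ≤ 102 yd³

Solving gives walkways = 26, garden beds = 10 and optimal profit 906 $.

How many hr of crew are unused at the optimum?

0

crew used = 3·26 + 1·10 = 88; slack = 88 − 88 = 0.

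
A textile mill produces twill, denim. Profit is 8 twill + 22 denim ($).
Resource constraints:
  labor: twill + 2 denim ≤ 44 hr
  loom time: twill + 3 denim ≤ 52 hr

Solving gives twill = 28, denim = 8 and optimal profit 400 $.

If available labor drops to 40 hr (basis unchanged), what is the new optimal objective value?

At the optimum: labor uses 44 of 44 (binding); loom time uses 52 of 52 (binding).
Dual feasibility on the basic columns requires 1·y_labor + 1·y_loom time = 8, 2·y_labor + 3·y_loom time = 22.
Solving: y_labor = 2, y_loom time = 6.
Δz = y_labor·Δb = 2 × (-4) = -8, so new z* = 400 − 8 = 392.

392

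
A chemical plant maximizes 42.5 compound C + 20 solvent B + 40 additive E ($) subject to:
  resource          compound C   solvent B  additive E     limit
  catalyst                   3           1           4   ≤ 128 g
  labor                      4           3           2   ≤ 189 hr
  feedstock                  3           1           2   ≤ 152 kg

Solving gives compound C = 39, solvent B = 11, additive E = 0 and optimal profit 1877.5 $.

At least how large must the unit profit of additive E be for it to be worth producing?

45

Binding: catalyst and labor. Non-binding: feedstock (24 unused).
By complementary slackness, y = 0 for the non-binding constraint.
Dual feasibility on the basic columns requires 3·y_catalyst + 4·y_labor = 42.5, 1·y_catalyst + 3·y_labor = 20.
Solving: y_catalyst = 9.5, y_labor = 3.5.
additive E enters the basis when its profit ≥ yᵀa₃ = 9.5·4 + 3.5·2 = 45.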